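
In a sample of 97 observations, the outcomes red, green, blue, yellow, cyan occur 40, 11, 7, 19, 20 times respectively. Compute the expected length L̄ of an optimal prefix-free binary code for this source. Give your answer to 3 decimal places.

2.155 bits/symbol

Probabilities are the counts divided by 97.
Repeatedly combine the two least-probable nodes; the expected code length is the sum of the merged weights.
merge 7/97 + 11/97 → 18/97
merge 18/97 + 19/97 → 37/97
merge 20/97 + 37/97 → 57/97
merge 40/97 + 57/97 → 1
L = 18/97 + 37/97 + 57/97 + 1 = 209/97 ≈ 2.155 bits/symbol.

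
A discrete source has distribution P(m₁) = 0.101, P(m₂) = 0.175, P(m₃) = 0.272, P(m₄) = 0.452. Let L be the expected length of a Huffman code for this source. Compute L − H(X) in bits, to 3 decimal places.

Entropy H = −Σ p log₂ p ≈ 1.8028 bits.
Huffman merges: 101/1000+7/40→69/250; 34/125+69/250→137/250; 113/250+137/250→1. L = 228/125 ≈ 1.8240.
L − H = 1.8240 − 1.8028 = 0.021 bits.

0.021 bits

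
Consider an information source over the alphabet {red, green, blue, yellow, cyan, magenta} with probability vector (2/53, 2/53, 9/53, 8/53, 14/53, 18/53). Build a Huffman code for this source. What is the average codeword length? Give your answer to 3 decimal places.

Repeatedly combine the two least-probable nodes; the expected code length is the sum of the merged weights.
merge 2/53 + 2/53 → 4/53
merge 4/53 + 8/53 → 12/53
merge 9/53 + 12/53 → 21/53
merge 14/53 + 18/53 → 32/53
merge 21/53 + 32/53 → 1
L = 4/53 + 12/53 + 21/53 + 32/53 + 1 = 122/53 ≈ 2.302 bits/symbol.

2.302 bits/symbol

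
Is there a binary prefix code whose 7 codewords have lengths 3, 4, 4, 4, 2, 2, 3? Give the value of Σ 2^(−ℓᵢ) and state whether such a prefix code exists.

With common denominator 2^4 = 16: Σ 2^(−ℓᵢ) = 2/16 + 1/16 + 1/16 + 1/16 + 4/16 + 4/16 + 2/16 = 15/16 = 0.9375.
Kraft's inequality requires Σ ≤ 1; here Σ = 0.9375 ≤ 1, so such a prefix code exists.

0.9375; yes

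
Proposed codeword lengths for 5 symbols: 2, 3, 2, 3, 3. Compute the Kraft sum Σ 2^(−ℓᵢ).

0.875

With common denominator 2^3 = 8: Σ 2^(−ℓᵢ) = 2/8 + 1/8 + 2/8 + 1/8 + 1/8 = 7/8 = 0.875.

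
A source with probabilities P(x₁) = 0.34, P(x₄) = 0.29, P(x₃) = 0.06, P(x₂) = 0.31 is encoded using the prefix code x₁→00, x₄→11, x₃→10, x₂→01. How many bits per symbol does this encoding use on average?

2 bits/symbol

L̄ = Σ pᵢ·ℓᵢ = 0.34·2 + 0.29·2 + 0.06·2 + 0.31·2 = 2 bits/symbol.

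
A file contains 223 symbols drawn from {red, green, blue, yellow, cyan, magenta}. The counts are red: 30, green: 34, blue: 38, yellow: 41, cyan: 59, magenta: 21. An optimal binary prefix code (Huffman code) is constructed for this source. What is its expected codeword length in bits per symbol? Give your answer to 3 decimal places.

2.552 bits/symbol

Probabilities are the counts divided by 223.
Repeatedly combine the two least-probable nodes; the expected code length is the sum of the merged weights.
merge 21/223 + 30/223 → 51/223
merge 34/223 + 38/223 → 72/223
merge 41/223 + 51/223 → 92/223
merge 59/223 + 72/223 → 131/223
merge 92/223 + 131/223 → 1
L = 51/223 + 72/223 + 92/223 + 131/223 + 1 = 569/223 ≈ 2.552 bits/symbol.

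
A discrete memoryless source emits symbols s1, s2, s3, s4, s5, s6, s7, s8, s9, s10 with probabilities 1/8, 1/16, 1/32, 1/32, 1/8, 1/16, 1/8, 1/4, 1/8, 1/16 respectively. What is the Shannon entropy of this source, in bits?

Each probability is a power of 1/2, so log₂(1/p) is an integer.
H = Σ p·log₂(1/p) = 1/8·3 + 1/16·4 + 1/32·5 + 1/32·5 + 1/8·3 + 1/16·4 + 1/8·3 + 1/4·2 + 1/8·3 + 1/16·4 = 3.0625 bits.

3.0625 bits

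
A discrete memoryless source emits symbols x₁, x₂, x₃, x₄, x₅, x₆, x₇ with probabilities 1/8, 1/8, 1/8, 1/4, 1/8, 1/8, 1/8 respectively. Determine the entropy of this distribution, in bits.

Each probability is a power of 1/2, so log₂(1/p) is an integer.
H = Σ p·log₂(1/p) = 1/8·3 + 1/8·3 + 1/8·3 + 1/4·2 + 1/8·3 + 1/8·3 + 1/8·3 = 2.75 bits.

2.75 bits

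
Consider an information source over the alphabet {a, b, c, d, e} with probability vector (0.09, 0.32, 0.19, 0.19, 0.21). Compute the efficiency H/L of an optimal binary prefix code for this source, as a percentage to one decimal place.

97.5%

Entropy H = −Σ p log₂ p ≈ 2.2220 bits.
Huffman merges: 9/100+19/100→7/25; 19/100+21/100→2/5; 7/25+8/25→3/5; 2/5+3/5→1. L = 57/25 ≈ 2.2800.
Efficiency = H/L = 2.2220/2.2800 = 97.5%.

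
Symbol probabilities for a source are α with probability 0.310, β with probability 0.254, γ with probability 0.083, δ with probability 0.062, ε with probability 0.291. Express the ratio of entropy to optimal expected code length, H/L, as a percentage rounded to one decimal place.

97.5%

Entropy H = −Σ p log₂ p ≈ 2.0910 bits.
Huffman merges: 31/500+83/1000→29/200; 29/200+127/500→399/1000; 291/1000+31/100→601/1000; 399/1000+601/1000→1. L = 429/200 ≈ 2.1450.
Efficiency = H/L = 2.0910/2.1450 = 97.5%.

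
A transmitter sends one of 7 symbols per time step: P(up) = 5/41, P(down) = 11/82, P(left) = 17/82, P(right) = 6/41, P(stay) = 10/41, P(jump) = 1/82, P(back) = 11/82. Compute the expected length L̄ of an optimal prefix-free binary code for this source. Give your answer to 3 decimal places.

Repeatedly combine the two least-probable nodes; the expected code length is the sum of the merged weights.
merge 1/82 + 5/41 → 11/82
merge 11/82 + 11/82 → 11/41
merge 11/82 + 6/41 → 23/82
merge 17/82 + 10/41 → 37/82
merge 11/41 + 23/82 → 45/82
merge 37/82 + 45/82 → 1
L = 11/82 + 11/41 + 23/82 + 37/82 + 45/82 + 1 = 110/41 ≈ 2.683 bits/symbol.

2.683 bits/symbol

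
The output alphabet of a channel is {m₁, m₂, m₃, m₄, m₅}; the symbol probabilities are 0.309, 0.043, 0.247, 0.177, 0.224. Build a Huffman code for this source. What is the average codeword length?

2.22 bits/symbol

Repeatedly combine the two least-probable nodes; the expected code length is the sum of the merged weights.
merge 43/1000 + 177/1000 → 11/50
merge 11/50 + 28/125 → 111/250
merge 247/1000 + 309/1000 → 139/250
merge 111/250 + 139/250 → 1
L = 11/50 + 111/250 + 139/250 + 1 = 111/50 = 2.22 bits/symbol.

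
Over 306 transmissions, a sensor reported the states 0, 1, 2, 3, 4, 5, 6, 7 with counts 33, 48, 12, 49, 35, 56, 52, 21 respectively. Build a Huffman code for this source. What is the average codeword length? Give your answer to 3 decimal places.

2.925 bits/symbol

Probabilities are the counts divided by 306.
Repeatedly combine the two least-probable nodes; the expected code length is the sum of the merged weights.
merge 2/51 + 7/102 → 11/102
merge 11/102 + 11/102 → 11/51
merge 35/306 + 8/51 → 83/306
merge 49/306 + 26/153 → 101/306
merge 28/153 + 11/51 → 61/153
merge 83/306 + 101/306 → 92/153
merge 61/153 + 92/153 → 1
L = 11/102 + 11/51 + 83/306 + 101/306 + 61/153 + 92/153 + 1 = 895/306 ≈ 2.925 bits/symbol.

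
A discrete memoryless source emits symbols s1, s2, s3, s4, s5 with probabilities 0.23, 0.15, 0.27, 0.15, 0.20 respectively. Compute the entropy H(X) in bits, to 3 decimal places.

H = −Σ pᵢ log₂ pᵢ.
−0.23·log₂(0.23) = 0.4877
−0.15·log₂(0.15) = 0.4105
−0.27·log₂(0.27) = 0.5100
−0.15·log₂(0.15) = 0.4105
−0.20·log₂(0.20) = 0.4644
Sum ≈ 2.2832 → 2.283 bits.

2.283 bits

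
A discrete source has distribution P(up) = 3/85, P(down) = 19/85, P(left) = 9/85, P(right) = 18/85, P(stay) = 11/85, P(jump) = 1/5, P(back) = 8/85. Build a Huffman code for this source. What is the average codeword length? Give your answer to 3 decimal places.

Repeatedly combine the two least-probable nodes; the expected code length is the sum of the merged weights.
merge 3/85 + 8/85 → 11/85
merge 9/85 + 11/85 → 4/17
merge 11/85 + 1/5 → 28/85
merge 18/85 + 19/85 → 37/85
merge 4/17 + 28/85 → 48/85
merge 37/85 + 48/85 → 1
L = 11/85 + 4/17 + 28/85 + 37/85 + 48/85 + 1 = 229/85 ≈ 2.694 bits/symbol.

2.694 bits/symbol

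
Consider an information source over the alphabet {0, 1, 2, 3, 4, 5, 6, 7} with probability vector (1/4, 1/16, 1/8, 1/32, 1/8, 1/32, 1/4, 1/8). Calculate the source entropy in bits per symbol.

Each probability is a power of 1/2, so log₂(1/p) is an integer.
H = Σ p·log₂(1/p) = 1/4·2 + 1/16·4 + 1/8·3 + 1/32·5 + 1/8·3 + 1/32·5 + 1/4·2 + 1/8·3 = 2.6875 bits.

2.6875 bits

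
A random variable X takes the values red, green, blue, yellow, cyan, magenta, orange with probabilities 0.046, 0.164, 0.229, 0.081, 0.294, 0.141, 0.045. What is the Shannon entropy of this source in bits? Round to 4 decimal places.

H = −Σ pᵢ log₂ pᵢ.
−0.046·log₂(0.046) = 0.2043
−0.164·log₂(0.164) = 0.4278
−0.229·log₂(0.229) = 0.4870
−0.081·log₂(0.081) = 0.2937
−0.294·log₂(0.294) = 0.5192
−0.141·log₂(0.141) = 0.3985
−0.045·log₂(0.045) = 0.2013
Sum ≈ 2.5318 → 2.5318 bits.

2.5318 bits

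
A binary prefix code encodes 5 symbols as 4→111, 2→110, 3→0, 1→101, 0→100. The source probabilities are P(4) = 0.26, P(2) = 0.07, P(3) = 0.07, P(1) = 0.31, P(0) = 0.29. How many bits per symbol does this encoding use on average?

2.86 bits/symbol

L̄ = Σ pᵢ·ℓᵢ = 0.26·3 + 0.07·3 + 0.07·1 + 0.31·3 + 0.29·3 = 2.86 bits/symbol.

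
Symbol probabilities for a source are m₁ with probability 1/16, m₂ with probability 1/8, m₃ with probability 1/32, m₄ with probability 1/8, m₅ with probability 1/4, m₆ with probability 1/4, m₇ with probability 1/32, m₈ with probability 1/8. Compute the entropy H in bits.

2.6875 bits

Each probability is a power of 1/2, so log₂(1/p) is an integer.
H = Σ p·log₂(1/p) = 1/16·4 + 1/8·3 + 1/32·5 + 1/8·3 + 1/4·2 + 1/4·2 + 1/32·5 + 1/8·3 = 2.6875 bits.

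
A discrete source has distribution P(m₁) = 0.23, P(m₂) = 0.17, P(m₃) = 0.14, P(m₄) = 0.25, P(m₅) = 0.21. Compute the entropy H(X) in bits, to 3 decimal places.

H = −Σ pᵢ log₂ pᵢ.
−0.23·log₂(0.23) = 0.4877
−0.17·log₂(0.17) = 0.4346
−0.14·log₂(0.14) = 0.3971
−0.25·log₂(0.25) = 0.5000
−0.21·log₂(0.21) = 0.4728
Sum ≈ 2.2922 → 2.292 bits.

2.292 bits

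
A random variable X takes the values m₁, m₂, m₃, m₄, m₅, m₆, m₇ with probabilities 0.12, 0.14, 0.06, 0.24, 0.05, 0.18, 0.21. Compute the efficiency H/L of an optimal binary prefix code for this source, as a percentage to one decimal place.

Entropy H = −Σ p log₂ p ≈ 2.6361 bits.
Huffman merges: 1/20+3/50→11/100; 11/100+3/25→23/100; 7/50+9/50→8/25; 21/100+23/100→11/25; 6/25+8/25→14/25; 11/25+14/25→1. L = 133/50 ≈ 2.6600.
Efficiency = H/L = 2.6361/2.6600 = 99.1%.

99.1%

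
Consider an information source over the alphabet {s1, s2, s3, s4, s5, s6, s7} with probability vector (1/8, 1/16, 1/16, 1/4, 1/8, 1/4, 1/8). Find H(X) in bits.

2.625 bits

Each probability is a power of 1/2, so log₂(1/p) is an integer.
H = Σ p·log₂(1/p) = 1/8·3 + 1/16·4 + 1/16·4 + 1/4·2 + 1/8·3 + 1/4·2 + 1/8·3 = 2.625 bits.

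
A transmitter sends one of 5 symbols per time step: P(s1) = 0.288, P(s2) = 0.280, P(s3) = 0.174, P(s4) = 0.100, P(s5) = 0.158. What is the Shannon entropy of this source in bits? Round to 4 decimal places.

H = −Σ pᵢ log₂ pᵢ.
−0.288·log₂(0.288) = 0.5172
−0.280·log₂(0.280) = 0.5142
−0.174·log₂(0.174) = 0.4390
−0.100·log₂(0.100) = 0.3322
−0.158·log₂(0.158) = 0.4206
Sum ≈ 2.2232 → 2.2232 bits.

2.2232 bits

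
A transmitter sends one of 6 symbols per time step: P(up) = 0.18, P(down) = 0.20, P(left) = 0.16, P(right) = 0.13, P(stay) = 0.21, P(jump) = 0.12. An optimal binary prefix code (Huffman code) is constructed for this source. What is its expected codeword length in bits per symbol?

2.59 bits/symbol

Repeatedly combine the two least-probable nodes; the expected code length is the sum of the merged weights.
merge 3/25 + 13/100 → 1/4
merge 4/25 + 9/50 → 17/50
merge 1/5 + 21/100 → 41/100
merge 1/4 + 17/50 → 59/100
merge 41/100 + 59/100 → 1
L = 1/4 + 17/50 + 41/100 + 59/100 + 1 = 259/100 = 2.59 bits/symbol.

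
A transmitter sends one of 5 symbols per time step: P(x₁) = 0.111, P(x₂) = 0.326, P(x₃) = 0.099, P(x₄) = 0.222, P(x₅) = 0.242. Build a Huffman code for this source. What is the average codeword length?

2.21 bits/symbol

Repeatedly combine the two least-probable nodes; the expected code length is the sum of the merged weights.
merge 99/1000 + 111/1000 → 21/100
merge 21/100 + 111/500 → 54/125
merge 121/500 + 163/500 → 71/125
merge 54/125 + 71/125 → 1
L = 21/100 + 54/125 + 71/125 + 1 = 221/100 = 2.21 bits/symbol.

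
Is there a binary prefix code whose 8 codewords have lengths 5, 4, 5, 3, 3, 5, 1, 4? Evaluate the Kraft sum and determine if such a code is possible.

0.96875; yes

With common denominator 2^5 = 32: Σ 2^(−ℓᵢ) = 1/32 + 2/32 + 1/32 + 4/32 + 4/32 + 1/32 + 16/32 + 2/32 = 31/32 = 0.96875.
Kraft's inequality requires Σ ≤ 1; here Σ = 0.96875 ≤ 1, so such a prefix code exists.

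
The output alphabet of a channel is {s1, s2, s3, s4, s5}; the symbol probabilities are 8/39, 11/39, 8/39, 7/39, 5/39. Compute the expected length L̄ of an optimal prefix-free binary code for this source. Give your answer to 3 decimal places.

Repeatedly combine the two least-probable nodes; the expected code length is the sum of the merged weights.
merge 5/39 + 7/39 → 4/13
merge 8/39 + 8/39 → 16/39
merge 11/39 + 4/13 → 23/39
merge 16/39 + 23/39 → 1
L = 4/13 + 16/39 + 23/39 + 1 = 30/13 ≈ 2.308 bits/symbol.

2.308 bits/symbol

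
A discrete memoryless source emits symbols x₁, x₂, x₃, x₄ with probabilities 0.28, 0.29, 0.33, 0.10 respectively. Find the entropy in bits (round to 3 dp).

1.892 bits

H = −Σ pᵢ log₂ pᵢ.
−0.28·log₂(0.28) = 0.5142
−0.29·log₂(0.29) = 0.5179
−0.33·log₂(0.33) = 0.5278
−0.10·log₂(0.10) = 0.3322
Sum ≈ 1.8921 → 1.892 bits.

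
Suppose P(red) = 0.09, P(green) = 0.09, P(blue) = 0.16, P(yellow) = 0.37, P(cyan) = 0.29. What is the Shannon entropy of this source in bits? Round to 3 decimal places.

2.097 bits

H = −Σ pᵢ log₂ pᵢ.
−0.09·log₂(0.09) = 0.3127
−0.09·log₂(0.09) = 0.3127
−0.16·log₂(0.16) = 0.4230
−0.37·log₂(0.37) = 0.5307
−0.29·log₂(0.29) = 0.5179
Sum ≈ 2.0970 → 2.097 bits.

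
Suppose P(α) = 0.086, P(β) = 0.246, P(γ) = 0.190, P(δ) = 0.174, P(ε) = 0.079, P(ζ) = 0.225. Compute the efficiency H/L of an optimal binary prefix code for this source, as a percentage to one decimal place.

98.6%

Entropy H = −Σ p log₂ p ≈ 2.4698 bits.
Huffman merges: 79/1000+43/500→33/200; 33/200+87/500→339/1000; 19/100+9/40→83/200; 123/500+339/1000→117/200; 83/200+117/200→1. L = 313/125 ≈ 2.5040.
Efficiency = H/L = 2.4698/2.5040 = 98.6%.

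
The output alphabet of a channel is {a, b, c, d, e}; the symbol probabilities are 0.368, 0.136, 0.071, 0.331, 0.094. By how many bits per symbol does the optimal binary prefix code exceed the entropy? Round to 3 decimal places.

Entropy H = −Σ p log₂ p ≈ 2.0418 bits.
Huffman merges: 71/1000+47/500→33/200; 17/125+33/200→301/1000; 301/1000+331/1000→79/125; 46/125+79/125→1. L = 1049/500 ≈ 2.0980.
L − H = 2.0980 − 2.0418 = 0.056 bits.

0.056 bits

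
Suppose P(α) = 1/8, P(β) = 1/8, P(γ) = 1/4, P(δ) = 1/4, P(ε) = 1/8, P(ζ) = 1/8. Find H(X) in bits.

2.5 bits

Each probability is a power of 1/2, so log₂(1/p) is an integer.
H = Σ p·log₂(1/p) = 1/8·3 + 1/8·3 + 1/4·2 + 1/4·2 + 1/8·3 + 1/8·3 = 2.5 bits.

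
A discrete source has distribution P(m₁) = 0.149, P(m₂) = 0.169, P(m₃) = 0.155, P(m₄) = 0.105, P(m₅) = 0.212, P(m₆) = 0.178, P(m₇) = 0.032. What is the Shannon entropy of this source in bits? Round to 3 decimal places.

2.678 bits

H = −Σ pᵢ log₂ pᵢ.
−0.149·log₂(0.149) = 0.4092
−0.169·log₂(0.169) = 0.4335
−0.155·log₂(0.155) = 0.4169
−0.105·log₂(0.105) = 0.3414
−0.212·log₂(0.212) = 0.4744
−0.178·log₂(0.178) = 0.4432
−0.032·log₂(0.032) = 0.1589
Sum ≈ 2.6776 → 2.678 bits.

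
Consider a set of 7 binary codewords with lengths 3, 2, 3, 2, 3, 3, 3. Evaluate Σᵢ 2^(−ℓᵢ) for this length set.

1.125

With common denominator 2^3 = 8: Σ 2^(−ℓᵢ) = 1/8 + 2/8 + 1/8 + 2/8 + 1/8 + 1/8 + 1/8 = 9/8 = 1.125.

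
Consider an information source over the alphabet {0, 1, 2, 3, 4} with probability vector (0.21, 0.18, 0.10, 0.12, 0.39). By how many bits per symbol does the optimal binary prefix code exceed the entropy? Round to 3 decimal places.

0.073 bits

Entropy H = −Σ p log₂ p ≈ 2.1472 bits.
Huffman merges: 1/10+3/25→11/50; 9/50+21/100→39/100; 11/50+39/100→61/100; 39/100+61/100→1. L = 111/50 ≈ 2.2200.
L − H = 2.2200 − 2.1472 = 0.073 bits.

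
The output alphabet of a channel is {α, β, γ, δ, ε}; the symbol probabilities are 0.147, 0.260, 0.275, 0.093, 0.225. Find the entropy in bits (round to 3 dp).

2.227 bits

H = −Σ pᵢ log₂ pᵢ.
−0.147·log₂(0.147) = 0.4066
−0.260·log₂(0.260) = 0.5053
−0.275·log₂(0.275) = 0.5122
−0.093·log₂(0.093) = 0.3187
−0.225·log₂(0.225) = 0.4842
Sum ≈ 2.2270 → 2.227 bits.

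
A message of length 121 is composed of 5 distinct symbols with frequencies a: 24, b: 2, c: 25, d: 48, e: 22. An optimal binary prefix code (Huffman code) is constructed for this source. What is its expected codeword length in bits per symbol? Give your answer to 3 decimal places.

Probabilities are the counts divided by 121.
Repeatedly combine the two least-probable nodes; the expected code length is the sum of the merged weights.
merge 2/121 + 2/11 → 24/121
merge 24/121 + 24/121 → 48/121
merge 25/121 + 48/121 → 73/121
merge 48/121 + 73/121 → 1
L = 24/121 + 48/121 + 73/121 + 1 = 266/121 ≈ 2.198 bits/symbol.

2.198 bits/symbol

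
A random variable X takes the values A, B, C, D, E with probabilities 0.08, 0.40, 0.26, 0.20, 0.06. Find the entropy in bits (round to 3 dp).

H = −Σ pᵢ log₂ pᵢ.
−0.08·log₂(0.08) = 0.2915
−0.40·log₂(0.40) = 0.5288
−0.26·log₂(0.26) = 0.5053
−0.20·log₂(0.20) = 0.4644
−0.06·log₂(0.06) = 0.2435
Sum ≈ 2.0335 → 2.033 bits.

2.033 bits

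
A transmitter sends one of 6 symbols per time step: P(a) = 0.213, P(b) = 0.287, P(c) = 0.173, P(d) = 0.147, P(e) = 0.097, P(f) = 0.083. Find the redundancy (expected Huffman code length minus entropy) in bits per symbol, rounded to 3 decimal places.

0.039 bits

Entropy H = −Σ p log₂ p ≈ 2.4611 bits.
Huffman merges: 83/1000+97/1000→9/50; 147/1000+173/1000→8/25; 9/50+213/1000→393/1000; 287/1000+8/25→607/1000; 393/1000+607/1000→1. L = 5/2 ≈ 2.5000.
L − H = 2.5000 − 2.4611 = 0.039 bits.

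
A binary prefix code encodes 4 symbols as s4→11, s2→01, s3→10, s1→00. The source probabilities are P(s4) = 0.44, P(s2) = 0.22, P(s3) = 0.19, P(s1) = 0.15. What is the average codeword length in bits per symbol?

2 bits/symbol

L̄ = Σ pᵢ·ℓᵢ = 0.44·2 + 0.22·2 + 0.19·2 + 0.15·2 = 2 bits/symbol.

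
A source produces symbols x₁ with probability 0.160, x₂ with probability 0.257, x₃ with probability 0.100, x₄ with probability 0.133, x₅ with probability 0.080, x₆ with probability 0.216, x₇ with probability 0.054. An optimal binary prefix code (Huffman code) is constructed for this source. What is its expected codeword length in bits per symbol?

2.661 bits/symbol

Repeatedly combine the two least-probable nodes; the expected code length is the sum of the merged weights.
merge 27/500 + 2/25 → 67/500
merge 1/10 + 133/1000 → 233/1000
merge 67/500 + 4/25 → 147/500
merge 27/125 + 233/1000 → 449/1000
merge 257/1000 + 147/500 → 551/1000
merge 449/1000 + 551/1000 → 1
L = 67/500 + 233/1000 + 147/500 + 449/1000 + 551/1000 + 1 = 2661/1000 = 2.661 bits/symbol.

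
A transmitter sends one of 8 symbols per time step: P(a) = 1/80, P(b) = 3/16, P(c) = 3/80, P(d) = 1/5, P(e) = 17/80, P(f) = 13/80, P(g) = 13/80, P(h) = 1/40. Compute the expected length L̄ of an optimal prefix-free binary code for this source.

Repeatedly combine the two least-probable nodes; the expected code length is the sum of the merged weights.
merge 1/80 + 1/40 → 3/80
merge 3/80 + 3/80 → 3/40
merge 3/40 + 13/80 → 19/80
merge 13/80 + 3/16 → 7/20
merge 1/5 + 17/80 → 33/80
merge 19/80 + 7/20 → 47/80
merge 33/80 + 47/80 → 1
L = 3/80 + 3/40 + 19/80 + 7/20 + 33/80 + 47/80 + 1 = 27/10 = 2.7 bits/symbol.

2.7 bits/symbol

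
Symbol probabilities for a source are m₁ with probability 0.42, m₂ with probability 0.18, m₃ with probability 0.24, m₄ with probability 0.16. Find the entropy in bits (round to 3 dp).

H = −Σ pᵢ log₂ pᵢ.
−0.42·log₂(0.42) = 0.5256
−0.18·log₂(0.18) = 0.4453
−0.24·log₂(0.24) = 0.4941
−0.16·log₂(0.16) = 0.4230
Sum ≈ 1.8881 → 1.888 bits.

1.888 bits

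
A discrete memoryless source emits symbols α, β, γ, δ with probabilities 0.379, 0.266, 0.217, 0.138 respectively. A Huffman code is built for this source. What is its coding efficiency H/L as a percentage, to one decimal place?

Entropy H = −Σ p log₂ p ≈ 1.9113 bits.
Huffman merges: 69/500+217/1000→71/200; 133/500+71/200→621/1000; 379/1000+621/1000→1. L = 247/125 ≈ 1.9760.
Efficiency = H/L = 1.9113/1.9760 = 96.7%.

96.7%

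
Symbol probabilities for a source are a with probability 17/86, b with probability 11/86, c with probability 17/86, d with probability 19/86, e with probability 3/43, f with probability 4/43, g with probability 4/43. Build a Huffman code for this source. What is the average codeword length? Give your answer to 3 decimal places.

Repeatedly combine the two least-probable nodes; the expected code length is the sum of the merged weights.
merge 3/43 + 4/43 → 7/43
merge 4/43 + 11/86 → 19/86
merge 7/43 + 17/86 → 31/86
merge 17/86 + 19/86 → 18/43
merge 19/86 + 31/86 → 25/43
merge 18/43 + 25/43 → 1
L = 7/43 + 19/86 + 31/86 + 18/43 + 25/43 + 1 = 118/43 ≈ 2.744 bits/symbol.

2.744 bits/symbol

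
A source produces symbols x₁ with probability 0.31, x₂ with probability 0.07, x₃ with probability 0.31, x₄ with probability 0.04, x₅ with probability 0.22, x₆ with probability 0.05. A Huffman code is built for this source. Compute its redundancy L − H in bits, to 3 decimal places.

0.051 bits

Entropy H = −Σ p log₂ p ≈ 2.1986 bits.
Huffman merges: 1/25+1/20→9/100; 7/100+9/100→4/25; 4/25+11/50→19/50; 31/100+31/100→31/50; 19/50+31/50→1. L = 9/4 ≈ 2.2500.
L − H = 2.2500 − 2.1986 = 0.051 bits.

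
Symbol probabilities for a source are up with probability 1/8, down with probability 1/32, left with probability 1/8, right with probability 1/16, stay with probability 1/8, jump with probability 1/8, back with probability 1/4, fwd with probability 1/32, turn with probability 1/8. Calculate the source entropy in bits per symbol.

Each probability is a power of 1/2, so log₂(1/p) is an integer.
H = Σ p·log₂(1/p) = 1/8·3 + 1/32·5 + 1/8·3 + 1/16·4 + 1/8·3 + 1/8·3 + 1/4·2 + 1/32·5 + 1/8·3 = 2.9375 bits.

2.9375 bits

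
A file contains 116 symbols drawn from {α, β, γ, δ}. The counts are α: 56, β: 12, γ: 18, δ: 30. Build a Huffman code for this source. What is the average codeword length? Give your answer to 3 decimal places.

1.776 bits/symbol

Probabilities are the counts divided by 116.
Repeatedly combine the two least-probable nodes; the expected code length is the sum of the merged weights.
merge 3/29 + 9/58 → 15/58
merge 15/58 + 15/58 → 15/29
merge 14/29 + 15/29 → 1
L = 15/58 + 15/29 + 1 = 103/58 ≈ 1.776 bits/symbol.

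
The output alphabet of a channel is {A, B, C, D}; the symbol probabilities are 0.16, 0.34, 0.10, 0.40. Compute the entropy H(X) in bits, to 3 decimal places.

1.813 bits

H = −Σ pᵢ log₂ pᵢ.
−0.16·log₂(0.16) = 0.4230
−0.34·log₂(0.34) = 0.5292
−0.10·log₂(0.10) = 0.3322
−0.40·log₂(0.40) = 0.5288
Sum ≈ 1.8132 → 1.813 bits.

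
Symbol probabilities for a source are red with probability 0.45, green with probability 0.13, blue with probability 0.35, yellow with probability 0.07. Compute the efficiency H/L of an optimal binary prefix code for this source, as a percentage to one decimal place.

Entropy H = −Σ p log₂ p ≈ 1.6997 bits.
Huffman merges: 7/100+13/100→1/5; 1/5+7/20→11/20; 9/20+11/20→1. L = 7/4 ≈ 1.7500.
Efficiency = H/L = 1.6997/1.7500 = 97.1%.

97.1%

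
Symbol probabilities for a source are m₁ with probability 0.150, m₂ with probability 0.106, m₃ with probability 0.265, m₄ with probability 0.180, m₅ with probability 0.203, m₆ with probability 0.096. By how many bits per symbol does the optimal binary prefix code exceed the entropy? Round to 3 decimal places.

0.034 bits

Entropy H = −Σ p log₂ p ≈ 2.4983 bits.
Huffman merges: 12/125+53/500→101/500; 3/20+9/50→33/100; 101/500+203/1000→81/200; 53/200+33/100→119/200; 81/200+119/200→1. L = 633/250 ≈ 2.5320.
L − H = 2.5320 − 2.4983 = 0.034 bits.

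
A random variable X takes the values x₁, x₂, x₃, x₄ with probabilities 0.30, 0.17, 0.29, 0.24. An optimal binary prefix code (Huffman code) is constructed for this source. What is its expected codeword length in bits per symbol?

Repeatedly combine the two least-probable nodes; the expected code length is the sum of the merged weights.
merge 17/100 + 6/25 → 41/100
merge 29/100 + 3/10 → 59/100
merge 41/100 + 59/100 → 1
L = 41/100 + 59/100 + 1 = 2 bits/symbol.

2 bits/symbol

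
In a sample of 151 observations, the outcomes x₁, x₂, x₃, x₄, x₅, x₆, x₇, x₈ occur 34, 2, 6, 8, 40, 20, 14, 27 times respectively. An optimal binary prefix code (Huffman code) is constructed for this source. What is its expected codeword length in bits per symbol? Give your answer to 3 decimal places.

2.669 bits/symbol

Probabilities are the counts divided by 151.
Repeatedly combine the two least-probable nodes; the expected code length is the sum of the merged weights.
merge 2/151 + 6/151 → 8/151
merge 8/151 + 8/151 → 16/151
merge 14/151 + 16/151 → 30/151
merge 20/151 + 27/151 → 47/151
merge 30/151 + 34/151 → 64/151
merge 40/151 + 47/151 → 87/151
merge 64/151 + 87/151 → 1
L = 8/151 + 16/151 + 30/151 + 47/151 + 64/151 + 87/151 + 1 = 403/151 ≈ 2.669 bits/symbol.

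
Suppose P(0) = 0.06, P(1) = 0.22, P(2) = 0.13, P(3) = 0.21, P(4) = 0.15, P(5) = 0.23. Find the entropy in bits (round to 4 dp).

2.4778 bits

H = −Σ pᵢ log₂ pᵢ.
−0.06·log₂(0.06) = 0.2435
−0.22·log₂(0.22) = 0.4806
−0.13·log₂(0.13) = 0.3826
−0.21·log₂(0.21) = 0.4728
−0.15·log₂(0.15) = 0.4105
−0.23·log₂(0.23) = 0.4877
Sum ≈ 2.4778 → 2.4778 bits.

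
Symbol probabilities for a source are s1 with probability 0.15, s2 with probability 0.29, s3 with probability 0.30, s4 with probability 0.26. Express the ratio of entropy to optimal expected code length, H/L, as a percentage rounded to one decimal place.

Entropy H = −Σ p log₂ p ≈ 1.9548 bits.
Huffman merges: 3/20+13/50→41/100; 29/100+3/10→59/100; 41/100+59/100→1. L = 2 ≈ 2.0000.
Efficiency = H/L = 1.9548/2.0000 = 97.7%.

97.7%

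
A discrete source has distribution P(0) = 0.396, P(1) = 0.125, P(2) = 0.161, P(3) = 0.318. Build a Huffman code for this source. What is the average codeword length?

1.89 bits/symbol

Repeatedly combine the two least-probable nodes; the expected code length is the sum of the merged weights.
merge 1/8 + 161/1000 → 143/500
merge 143/500 + 159/500 → 151/250
merge 99/250 + 151/250 → 1
L = 143/500 + 151/250 + 1 = 189/100 = 1.89 bits/symbol.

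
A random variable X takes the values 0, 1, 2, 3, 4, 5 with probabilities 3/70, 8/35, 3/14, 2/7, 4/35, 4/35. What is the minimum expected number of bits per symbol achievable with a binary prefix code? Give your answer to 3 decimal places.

2.429 bits/symbol

Repeatedly combine the two least-probable nodes; the expected code length is the sum of the merged weights.
merge 3/70 + 4/35 → 11/70
merge 4/35 + 11/70 → 19/70
merge 3/14 + 8/35 → 31/70
merge 19/70 + 2/7 → 39/70
merge 31/70 + 39/70 → 1
L = 11/70 + 19/70 + 31/70 + 39/70 + 1 = 17/7 ≈ 2.429 bits/symbol.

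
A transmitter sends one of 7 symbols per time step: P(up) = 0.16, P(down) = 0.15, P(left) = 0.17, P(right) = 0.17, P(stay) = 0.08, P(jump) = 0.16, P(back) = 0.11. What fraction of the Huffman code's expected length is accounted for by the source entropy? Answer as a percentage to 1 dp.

Entropy H = −Σ p log₂ p ≈ 2.7675 bits.
Huffman merges: 2/25+11/100→19/100; 3/20+4/25→31/100; 4/25+17/100→33/100; 17/100+19/100→9/25; 31/100+33/100→16/25; 9/25+16/25→1. L = 283/100 ≈ 2.8300.
Efficiency = H/L = 2.7675/2.8300 = 97.8%.

97.8%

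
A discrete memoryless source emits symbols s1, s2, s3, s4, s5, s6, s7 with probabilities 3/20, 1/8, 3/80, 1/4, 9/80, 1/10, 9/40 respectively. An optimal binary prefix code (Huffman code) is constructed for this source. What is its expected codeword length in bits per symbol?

Repeatedly combine the two least-probable nodes; the expected code length is the sum of the merged weights.
merge 3/80 + 1/10 → 11/80
merge 9/80 + 1/8 → 19/80
merge 11/80 + 3/20 → 23/80
merge 9/40 + 19/80 → 37/80
merge 1/4 + 23/80 → 43/80
merge 37/80 + 43/80 → 1
L = 11/80 + 19/80 + 23/80 + 37/80 + 43/80 + 1 = 213/80 = 2.6625 bits/symbol.

2.6625 bits/symbol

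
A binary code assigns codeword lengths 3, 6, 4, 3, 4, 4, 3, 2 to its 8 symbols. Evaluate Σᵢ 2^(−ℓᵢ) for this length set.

With common denominator 2^6 = 64: Σ 2^(−ℓᵢ) = 8/64 + 1/64 + 4/64 + 8/64 + 4/64 + 4/64 + 8/64 + 16/64 = 53/64 = 0.828125.

0.828125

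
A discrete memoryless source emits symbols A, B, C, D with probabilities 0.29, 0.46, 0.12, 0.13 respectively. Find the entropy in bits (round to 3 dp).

H = −Σ pᵢ log₂ pᵢ.
−0.29·log₂(0.29) = 0.5179
−0.46·log₂(0.46) = 0.5153
−0.12·log₂(0.12) = 0.3671
−0.13·log₂(0.13) = 0.3826
Sum ≈ 1.7830 → 1.783 bits.

1.783 bits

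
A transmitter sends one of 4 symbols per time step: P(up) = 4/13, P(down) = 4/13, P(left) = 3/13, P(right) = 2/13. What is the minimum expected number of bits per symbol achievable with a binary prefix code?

Repeatedly combine the two least-probable nodes; the expected code length is the sum of the merged weights.
merge 2/13 + 3/13 → 5/13
merge 4/13 + 4/13 → 8/13
merge 5/13 + 8/13 → 1
L = 5/13 + 8/13 + 1 = 2 bits/symbol.

2 bits/symbol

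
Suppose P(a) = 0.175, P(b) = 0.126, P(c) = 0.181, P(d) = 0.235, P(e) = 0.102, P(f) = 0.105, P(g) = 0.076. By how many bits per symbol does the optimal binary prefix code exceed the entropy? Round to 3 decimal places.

0.048 bits

Entropy H = −Σ p log₂ p ≈ 2.7138 bits.
Huffman merges: 19/250+51/500→89/500; 21/200+63/500→231/1000; 7/40+89/500→353/1000; 181/1000+231/1000→103/250; 47/200+353/1000→147/250; 103/250+147/250→1. L = 1381/500 ≈ 2.7620.
L − H = 2.7620 − 2.7138 = 0.048 bits.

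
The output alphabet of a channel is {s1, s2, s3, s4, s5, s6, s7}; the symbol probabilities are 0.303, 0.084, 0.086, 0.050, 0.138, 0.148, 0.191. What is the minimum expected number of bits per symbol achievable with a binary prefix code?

Repeatedly combine the two least-probable nodes; the expected code length is the sum of the merged weights.
merge 1/20 + 21/250 → 67/500
merge 43/500 + 67/500 → 11/50
merge 69/500 + 37/250 → 143/500
merge 191/1000 + 11/50 → 411/1000
merge 143/500 + 303/1000 → 589/1000
merge 411/1000 + 589/1000 → 1
L = 67/500 + 11/50 + 143/500 + 411/1000 + 589/1000 + 1 = 66/25 = 2.64 bits/symbol.

2.64 bits/symbol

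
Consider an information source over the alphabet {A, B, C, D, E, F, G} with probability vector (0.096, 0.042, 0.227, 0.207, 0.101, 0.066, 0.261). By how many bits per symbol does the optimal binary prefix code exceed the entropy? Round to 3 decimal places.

Entropy H = −Σ p log₂ p ≈ 2.5713 bits.
Huffman merges: 21/500+33/500→27/250; 12/125+101/1000→197/1000; 27/250+197/1000→61/200; 207/1000+227/1000→217/500; 261/1000+61/200→283/500; 217/500+283/500→1. L = 261/100 ≈ 2.6100.
L − H = 2.6100 − 2.5713 = 0.039 bits.

0.039 bits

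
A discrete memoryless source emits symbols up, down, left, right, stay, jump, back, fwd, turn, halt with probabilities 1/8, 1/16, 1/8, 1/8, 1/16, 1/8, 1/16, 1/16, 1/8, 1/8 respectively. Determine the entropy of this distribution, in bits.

3.25 bits

Each probability is a power of 1/2, so log₂(1/p) is an integer.
H = Σ p·log₂(1/p) = 1/8·3 + 1/16·4 + 1/8·3 + 1/8·3 + 1/16·4 + 1/8·3 + 1/16·4 + 1/16·4 + 1/8·3 + 1/8·3 = 3.25 bits.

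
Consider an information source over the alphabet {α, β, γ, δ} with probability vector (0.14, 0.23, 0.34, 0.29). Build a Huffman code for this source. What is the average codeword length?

2 bits/symbol

Repeatedly combine the two least-probable nodes; the expected code length is the sum of the merged weights.
merge 7/50 + 23/100 → 37/100
merge 29/100 + 17/50 → 63/100
merge 37/100 + 63/100 → 1
L = 37/100 + 63/100 + 1 = 2 bits/symbol.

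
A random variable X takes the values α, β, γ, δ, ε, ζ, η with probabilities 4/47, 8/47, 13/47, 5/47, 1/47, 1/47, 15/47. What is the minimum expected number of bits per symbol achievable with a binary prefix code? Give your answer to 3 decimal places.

2.404 bits/symbol

Repeatedly combine the two least-probable nodes; the expected code length is the sum of the merged weights.
merge 1/47 + 1/47 → 2/47
merge 2/47 + 4/47 → 6/47
merge 5/47 + 6/47 → 11/47
merge 8/47 + 11/47 → 19/47
merge 13/47 + 15/47 → 28/47
merge 19/47 + 28/47 → 1
L = 2/47 + 6/47 + 11/47 + 19/47 + 28/47 + 1 = 113/47 ≈ 2.404 bits/symbol.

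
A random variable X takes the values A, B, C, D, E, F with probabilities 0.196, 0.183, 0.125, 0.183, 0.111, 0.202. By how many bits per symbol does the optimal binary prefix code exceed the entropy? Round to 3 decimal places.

Entropy H = −Σ p log₂ p ≈ 2.5507 bits.
Huffman merges: 111/1000+1/8→59/250; 183/1000+183/1000→183/500; 49/250+101/500→199/500; 59/250+183/500→301/500; 199/500+301/500→1. L = 1301/500 ≈ 2.6020.
L − H = 2.6020 − 2.5507 = 0.051 bits.

0.051 bits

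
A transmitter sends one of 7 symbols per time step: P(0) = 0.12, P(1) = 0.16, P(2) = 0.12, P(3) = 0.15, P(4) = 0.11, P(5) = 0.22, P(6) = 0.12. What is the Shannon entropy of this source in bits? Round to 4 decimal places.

H = −Σ pᵢ log₂ pᵢ.
−0.12·log₂(0.12) = 0.3671
−0.16·log₂(0.16) = 0.4230
−0.12·log₂(0.12) = 0.3671
−0.15·log₂(0.15) = 0.4105
−0.11·log₂(0.11) = 0.3503
−0.22·log₂(0.22) = 0.4806
−0.12·log₂(0.12) = 0.3671
Sum ≈ 2.7656 → 2.7656 bits.

2.7656 bits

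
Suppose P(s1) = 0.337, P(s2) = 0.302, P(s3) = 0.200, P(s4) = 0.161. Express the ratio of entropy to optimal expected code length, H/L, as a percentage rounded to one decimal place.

97.0%

Entropy H = −Σ p log₂ p ≈ 1.9391 bits.
Huffman merges: 161/1000+1/5→361/1000; 151/500+337/1000→639/1000; 361/1000+639/1000→1. L = 2 ≈ 2.0000.
Efficiency = H/L = 1.9391/2.0000 = 97.0%.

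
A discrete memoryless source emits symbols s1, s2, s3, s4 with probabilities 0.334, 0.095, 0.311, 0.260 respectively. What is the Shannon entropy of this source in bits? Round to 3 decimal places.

H = −Σ pᵢ log₂ pᵢ.
−0.334·log₂(0.334) = 0.5284
−0.095·log₂(0.095) = 0.3226
−0.311·log₂(0.311) = 0.5240
−0.260·log₂(0.260) = 0.5053
Sum ≈ 1.8804 → 1.880 bits.

1.880 bits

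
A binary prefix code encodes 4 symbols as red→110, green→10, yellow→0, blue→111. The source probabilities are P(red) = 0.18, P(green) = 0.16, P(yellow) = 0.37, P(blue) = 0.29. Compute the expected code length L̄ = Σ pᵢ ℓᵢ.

2.1 bits/symbol

L̄ = Σ pᵢ·ℓᵢ = 0.18·3 + 0.16·2 + 0.37·1 + 0.29·3 = 2.1 bits/symbol.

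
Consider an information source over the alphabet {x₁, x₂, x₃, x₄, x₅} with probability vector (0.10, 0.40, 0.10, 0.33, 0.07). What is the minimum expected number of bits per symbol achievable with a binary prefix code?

2.04 bits/symbol

Repeatedly combine the two least-probable nodes; the expected code length is the sum of the merged weights.
merge 7/100 + 1/10 → 17/100
merge 1/10 + 17/100 → 27/100
merge 27/100 + 33/100 → 3/5
merge 2/5 + 3/5 → 1
L = 17/100 + 27/100 + 3/5 + 1 = 51/25 = 2.04 bits/symbol.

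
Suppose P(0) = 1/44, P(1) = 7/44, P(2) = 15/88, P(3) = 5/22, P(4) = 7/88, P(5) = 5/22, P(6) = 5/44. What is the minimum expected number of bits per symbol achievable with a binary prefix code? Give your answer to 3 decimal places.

2.648 bits/symbol

Repeatedly combine the two least-probable nodes; the expected code length is the sum of the merged weights.
merge 1/44 + 7/88 → 9/88
merge 9/88 + 5/44 → 19/88
merge 7/44 + 15/88 → 29/88
merge 19/88 + 5/22 → 39/88
merge 5/22 + 29/88 → 49/88
merge 39/88 + 49/88 → 1
L = 9/88 + 19/88 + 29/88 + 39/88 + 49/88 + 1 = 233/88 ≈ 2.648 bits/symbol.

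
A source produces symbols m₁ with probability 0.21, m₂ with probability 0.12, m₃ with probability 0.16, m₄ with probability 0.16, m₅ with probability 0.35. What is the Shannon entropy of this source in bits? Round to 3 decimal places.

2.216 bits

H = −Σ pᵢ log₂ pᵢ.
−0.21·log₂(0.21) = 0.4728
−0.12·log₂(0.12) = 0.3671
−0.16·log₂(0.16) = 0.4230
−0.16·log₂(0.16) = 0.4230
−0.35·log₂(0.35) = 0.5301
Sum ≈ 2.2160 → 2.216 bits.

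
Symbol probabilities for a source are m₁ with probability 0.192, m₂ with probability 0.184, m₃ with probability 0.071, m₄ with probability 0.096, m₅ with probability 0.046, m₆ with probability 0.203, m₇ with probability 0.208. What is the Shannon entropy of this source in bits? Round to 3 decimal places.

2.645 bits

H = −Σ pᵢ log₂ pᵢ.
−0.192·log₂(0.192) = 0.4571
−0.184·log₂(0.184) = 0.4494
−0.071·log₂(0.071) = 0.2709
−0.096·log₂(0.096) = 0.3246
−0.046·log₂(0.046) = 0.2043
−0.203·log₂(0.203) = 0.4670
−0.208·log₂(0.208) = 0.4712
Sum ≈ 2.6445 → 2.645 bits.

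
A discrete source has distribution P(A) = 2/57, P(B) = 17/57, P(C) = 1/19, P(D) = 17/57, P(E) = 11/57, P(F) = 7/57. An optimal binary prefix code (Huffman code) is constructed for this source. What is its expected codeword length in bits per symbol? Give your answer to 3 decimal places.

2.298 bits/symbol

Repeatedly combine the two least-probable nodes; the expected code length is the sum of the merged weights.
merge 2/57 + 1/19 → 5/57
merge 5/57 + 7/57 → 4/19
merge 11/57 + 4/19 → 23/57
merge 17/57 + 17/57 → 34/57
merge 23/57 + 34/57 → 1
L = 5/57 + 4/19 + 23/57 + 34/57 + 1 = 131/57 ≈ 2.298 bits/symbol.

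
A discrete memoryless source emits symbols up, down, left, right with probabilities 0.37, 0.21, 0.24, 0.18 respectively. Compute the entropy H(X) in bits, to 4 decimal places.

H = −Σ pᵢ log₂ pᵢ.
−0.37·log₂(0.37) = 0.5307
−0.21·log₂(0.21) = 0.4728
−0.24·log₂(0.24) = 0.4941
−0.18·log₂(0.18) = 0.4453
Sum ≈ 1.9430 → 1.9430 bits.

1.9430 bits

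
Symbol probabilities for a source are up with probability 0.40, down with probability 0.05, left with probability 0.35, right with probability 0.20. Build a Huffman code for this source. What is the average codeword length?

1.85 bits/symbol

Repeatedly combine the two least-probable nodes; the expected code length is the sum of the merged weights.
merge 1/20 + 1/5 → 1/4
merge 1/4 + 7/20 → 3/5
merge 2/5 + 3/5 → 1
L = 1/4 + 3/5 + 1 = 37/20 = 1.85 bits/symbol.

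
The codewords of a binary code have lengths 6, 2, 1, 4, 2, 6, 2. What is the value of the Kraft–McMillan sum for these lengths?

1.34375

With common denominator 2^6 = 64: Σ 2^(−ℓᵢ) = 1/64 + 16/64 + 32/64 + 4/64 + 16/64 + 1/64 + 16/64 = 86/64 = 1.34375.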